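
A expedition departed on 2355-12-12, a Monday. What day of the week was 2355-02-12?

Saturday

Count forward from the earlier date (February 12, 2355) to the later (December 12, 2355):
February 2355: 28 − 12 = 16 days remain (2355 is not a leap year, so February has 28 days).
Then 9 full months totalling 275 days.
December 1–12, 2355: 12 days.
Total: 16 + 275 + 12 = 303 days.
303 mod 7 = 2, so 2 days before Monday is Saturday.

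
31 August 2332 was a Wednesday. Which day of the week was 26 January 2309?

Tuesday

Count forward from the earlier date (January 26, 2309) to the later (August 31, 2332):
Day-of-year of January 26, 2309: 26.
Day-of-year of August 31, 2332: 244.
2309 has 365 days, so 365 − 26 = 339 days remain in 2309.
Full years 2310–2331: 17 common + 5 leap = 17×365 + 5×366 = 8035 days.
Total: 339 + 8035 + 244 = 8618 days.
8618 mod 7 = 1, so 1 day before Wednesday is Tuesday.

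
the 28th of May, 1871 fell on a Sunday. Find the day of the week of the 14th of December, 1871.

May 1871: 31 − 28 = 3 days remain.
Then June (30), July (31), August (31), September (30), October (31), November (30): 30 + 31 + 31 + 30 + 31 + 30 = 183 days.
December 1–14, 1871: 14 days.
Total: 3 + 183 + 14 = 200 days.
200 mod 7 = 4, so 4 days after Sunday is Thursday.

Thursday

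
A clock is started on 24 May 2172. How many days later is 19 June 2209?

13539

Day-of-year of May 24, 2172: 145.
Day-of-year of June 19, 2209: 170.
2172 has 366 days, so 366 − 145 = 221 days remain in 2172.
Full years 2173–2208: 28 common + 8 leap = 28×365 + 8×366 = 13148 days.
Total: 221 + 13148 + 170 = 13539 days.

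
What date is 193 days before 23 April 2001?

12 October 2000

Count 193 days before April 23, 2001:
October 2000: 31 − 12 = 19 days remain.
Then November (30), December (31), January (31), February 2001 (28), March (31): 30 + 31 + 31 + 28 + 31 = 151 days.
April 1–23, 2001: 23 days.
Residual: 193 days.
Total: 193 days.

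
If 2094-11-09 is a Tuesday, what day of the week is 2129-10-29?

Day-of-year of November 9, 2094: 313.
Day-of-year of October 29, 2129: 302.
2094 has 365 days, so 365 − 313 = 52 days remain in 2094.
Full years 2095–2128: 26 common + 8 leap = 26×365 + 8×366 = 12418 days.
Total: 52 + 12418 + 302 = 12772 days.
12772 mod 7 = 4, so 4 days after Tuesday is Saturday.

Saturday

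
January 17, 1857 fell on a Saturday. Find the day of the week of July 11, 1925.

Saturday

Day-of-year of January 17, 1857: 17.
Day-of-year of July 11, 1925: 192.
1857 has 365 days, so 365 − 17 = 348 days remain in 1857.
Full years 1858–1924: 51 common + 16 leap = 51×365 + 16×366 = 24471 days.
Total: 348 + 24471 + 192 = 25011 days.
25011 is a multiple of 7, so July 11, 1925 falls on the same weekday: Saturday.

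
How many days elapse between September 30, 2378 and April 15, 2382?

1293

September 30, 2378 → September 30, 2379: 365 days.
September 30, 2379 → September 30, 2380: 366 days (2380 is a leap year).
September 30, 2380 → September 30, 2381: 365 days.
September 2381: 30 − 30 = 0 days remain.
Then October (31), November (30), December (31), January (31), February 2382 (28), March (31): 31 + 30 + 31 + 31 + 28 + 31 = 182 days.
April 1–15, 2382: 15 days.
Residual: 197 days.
Total: 1293 days.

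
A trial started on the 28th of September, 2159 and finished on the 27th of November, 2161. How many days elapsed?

791

September 2159: 30 − 28 = 2 days remain.
Then 25 full months totalling 762 days.
November 1–27, 2161: 27 days.
Total: 2 + 762 + 27 = 791 days.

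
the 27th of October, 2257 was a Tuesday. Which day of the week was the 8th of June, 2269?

From October 27, 2257 to October 27, 2268: 11 years, of which 3 contain a Feb 29 — 8×365 + 3×366 = 4018 days.
October 2268: 31 − 27 = 4 days remain.
Then November (30), December (31), January (31), February 2269 (28), March (31), April (30), May (31): 30 + 31 + 31 + 28 + 31 + 30 + 31 = 212 days.
June 1–8, 2269: 8 days.
Residual: 224 days.
Total: 4242 days.
4242 is a multiple of 7, so the 8th of June, 2269 falls on the same weekday: Tuesday.

Tuesday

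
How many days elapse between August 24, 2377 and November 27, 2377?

August 2377: 31 − 24 = 7 days remain.
Then September (30), October (31): 30 + 31 = 61 days.
November 1–27, 2377: 27 days.
Total: 7 + 61 + 27 = 95 days.

95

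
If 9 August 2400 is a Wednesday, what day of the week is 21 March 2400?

Tuesday

Count forward from the earlier date (March 21, 2400) to the later (August 9, 2400):
March 2400: 31 − 21 = 10 days remain.
Then April (30), May (31), June (30), July (31): 30 + 31 + 30 + 31 = 122 days.
August 1–9, 2400: 9 days.
Total: 10 + 122 + 9 = 141 days.
141 mod 7 = 1, so 1 day before Wednesday is Tuesday.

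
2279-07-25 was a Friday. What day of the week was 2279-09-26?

Friday

July 2279: 31 − 25 = 6 days remain.
Then August (31): 31 days.
September 1–26, 2279: 26 days.
Total: 6 + 31 + 26 = 63 days.
63 is a multiple of 7, so 2279-09-26 falls on the same weekday: Friday.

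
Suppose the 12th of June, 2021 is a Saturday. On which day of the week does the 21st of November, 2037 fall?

Saturday

Day-of-year of June 12, 2021: 163.
Day-of-year of November 21, 2037: 325.
2021 has 365 days, so 365 − 163 = 202 days remain in 2021.
Full years 2022–2036: 11 common + 4 leap = 11×365 + 4×366 = 5479 days.
Total: 202 + 5479 + 325 = 6006 days.
6006 is a multiple of 7, so the 21st of November, 2037 falls on the same weekday: Saturday.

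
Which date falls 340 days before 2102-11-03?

2101-11-28

Count 340 days before November 3, 2102:
November 2101: 30 − 28 = 2 days remain.
Then 11 full months totalling 335 days.
November 1–3, 2102: 3 days.
Residual: 340 days.
Total: 340 days.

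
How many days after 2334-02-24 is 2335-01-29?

Day-of-year of February 24, 2334: 55.
Day-of-year of January 29, 2335: 29.
2334 has 365 days, so 365 − 55 = 310 days remain in 2334.
Total: 310 + 29 = 339 days.

339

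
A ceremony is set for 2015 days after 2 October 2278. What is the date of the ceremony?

8 April 2284

Count 2015 days after October 2, 2278:
Day-of-year of October 2, 2278: 275.
Day-of-year of April 8, 2284: 99.
2278 has 365 days, so 365 − 275 = 90 days remain in 2278.
Full years: 2279: 365; 2280: 366; 2281: 365; 2282: 365; 2283: 365. Sum = 1826.
Total: 90 + 1826 + 99 = 2015 days.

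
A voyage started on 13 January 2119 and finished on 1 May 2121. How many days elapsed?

Day-of-year of January 13, 2119: 13.
Day-of-year of May 1, 2121: 121.
2119 has 365 days, so 365 − 13 = 352 days remain in 2119.
Full years: 2120: 366. Sum = 366.
Total: 352 + 366 + 121 = 839 days.

839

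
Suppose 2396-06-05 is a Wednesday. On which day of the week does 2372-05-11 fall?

Thursday

Count forward from the earlier date (May 11, 2372) to the later (June 5, 2396):
From May 11, 2372 to May 11, 2396: 24 years, of which 6 contain a Feb 29 — 18×365 + 6×366 = 8766 days.
May 2396: 31 − 11 = 20 days remain.
June 1–5, 2396: 5 days.
Residual: 25 days.
Total: 8791 days.
8791 mod 7 = 6, so 6 days before Wednesday is Thursday.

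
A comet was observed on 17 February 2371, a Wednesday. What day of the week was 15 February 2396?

Thursday

Day-of-year of February 17, 2371: 48.
Day-of-year of February 15, 2396: 46.
2371 has 365 days, so 365 − 48 = 317 days remain in 2371.
Full years 2372–2395: 18 common + 6 leap = 18×365 + 6×366 = 8766 days.
Total: 317 + 8766 + 46 = 9129 days.
9129 mod 7 = 1, so 1 day after Wednesday is Thursday.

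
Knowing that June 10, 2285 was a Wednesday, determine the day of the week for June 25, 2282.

Count forward from the earlier date (June 25, 2282) to the later (June 10, 2285):
June 25, 2282 → June 25, 2283: 365 days.
June 25, 2283 → June 25, 2284: 366 days (2284 is a leap year).
June 2284: 30 − 25 = 5 days remain.
Then 11 full months totalling 335 days.
June 1–10, 2285: 10 days.
Residual: 350 days.
Total: 1081 days.
1081 mod 7 = 3, so 3 days before Wednesday is Sunday.

Sunday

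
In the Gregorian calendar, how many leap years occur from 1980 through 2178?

Years divisible by 4: 1980, 1984, …, 2176 — 50 in all.
Of these, 2100 is divisible by 100 but not 400, so not leap.
2000 is divisible by 400, so still leap.
Leap years: 50 − 1 = 49.

49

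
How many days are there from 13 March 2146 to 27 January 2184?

13834

From March 13, 2146 to March 13, 2183: 37 years, of which 9 contain a Feb 29 — 28×365 + 9×366 = 13514 days.
March 2183: 31 − 13 = 18 days remain.
Then 9 full months totalling 275 days.
January 1–27, 2184: 27 days.
Residual: 320 days.
Total: 13834 days.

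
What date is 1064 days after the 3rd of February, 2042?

the 2nd of January, 2045

Count 1064 days after February 3, 2042:
Day-of-year of February 3, 2042: 34.
Day-of-year of January 2, 2045: 2.
2042 has 365 days, so 365 − 34 = 331 days remain in 2042.
Full years: 2043: 365; 2044: 366. Sum = 731.
Total: 331 + 731 + 2 = 1064 days.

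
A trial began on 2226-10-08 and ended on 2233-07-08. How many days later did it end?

October 8, 2226 → October 8, 2227: 365 days.
October 8, 2227 → October 8, 2228: 366 days (2228 is a leap year).
October 8, 2228 → October 8, 2229: 365 days.
October 8, 2229 → October 8, 2230: 365 days.
October 8, 2230 → October 8, 2231: 365 days.
October 8, 2231 → October 8, 2232: 366 days (2232 is a leap year).
October 2232: 31 − 8 = 23 days remain.
Then November (30), December (31), January (31), February 2233 (28), March (31), April (30), May (31), June (30): 30 + 31 + 31 + 28 + 31 + 30 + 31 + 30 = 242 days.
July 1–8, 2233: 8 days.
Residual: 273 days.
Total: 2465 days.

2465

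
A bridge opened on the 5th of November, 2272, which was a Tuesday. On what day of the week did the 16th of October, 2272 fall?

Wednesday

Count forward from the earlier date (October 16, 2272) to the later (November 5, 2272):
October 2272: 31 − 16 = 15 days remain.
November 1–5, 2272: 5 days.
Total: 15 + 5 = 20 days.
20 mod 7 = 6, so 6 days before Tuesday is Wednesday.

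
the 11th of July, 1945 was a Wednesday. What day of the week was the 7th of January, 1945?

Sunday

Count forward from the earlier date (January 7, 1945) to the later (July 11, 1945):
January 1945: 31 − 7 = 24 days remain.
Then February 1945 (28), March (31), April (30), May (31), June (30): 28 + 31 + 30 + 31 + 30 = 150 days.
July 1–11, 1945: 11 days.
Total: 24 + 150 + 11 = 185 days.
185 mod 7 = 3, so 3 days before Wednesday is Sunday.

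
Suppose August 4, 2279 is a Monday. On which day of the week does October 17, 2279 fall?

August 2279: 31 − 4 = 27 days remain.
Then September (30): 30 days.
October 1–17, 2279: 17 days.
Total: 27 + 30 + 17 = 74 days.
74 mod 7 = 4, so 4 days after Monday is Friday.

Friday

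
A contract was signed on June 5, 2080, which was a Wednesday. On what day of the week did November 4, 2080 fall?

Monday

June 2080: 30 − 5 = 25 days remain.
Then July (31), August (31), September (30), October (31): 31 + 31 + 30 + 31 = 123 days.
November 1–4, 2080: 4 days.
Total: 25 + 123 + 4 = 152 days.
152 mod 7 = 5, so 5 days after Wednesday is Monday.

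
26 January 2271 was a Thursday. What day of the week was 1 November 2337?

From January 26, 2271 to January 26, 2337: 66 years, of which 16 contain a Feb 29 — 50×365 + 16×366 = 24106 days.
(2300 is not a leap year (divisible by 100 but not 400).)
January 2337: 31 − 26 = 5 days remain.
Then 9 full months totalling 273 days.
November 1, 2337: 1 day.
Residual: 279 days.
Total: 24385 days.
24385 mod 7 = 4, so 4 days after Thursday is Monday.

Monday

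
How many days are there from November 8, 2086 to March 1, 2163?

Day-of-year of November 8, 2086: 312.
Day-of-year of March 1, 2163: 60.
2086 has 365 days, so 365 − 312 = 53 days remain in 2086.
Full years 2087–2162: 58 common + 18 leap = 58×365 + 18×366 = 27758 days.
Total: 53 + 27758 + 60 = 27871 days.

27871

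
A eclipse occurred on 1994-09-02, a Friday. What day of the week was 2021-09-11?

From September 2, 1994 to September 2, 2021: 27 years, of which 7 contain a Feb 29 — 20×365 + 7×366 = 9862 days.
(2000 is a leap year (divisible by 400).)
Within September 2021: 11 − 2 = 9 days.
Total: 9871 days.
9871 mod 7 = 1, so 1 day after Friday is Saturday.

Saturday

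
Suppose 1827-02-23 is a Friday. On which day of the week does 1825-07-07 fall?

Thursday

Count forward from the earlier date (July 7, 1825) to the later (February 23, 1827):
July 7, 1825 → July 7, 1826: 365 days.
July 1826: 31 − 7 = 24 days remain.
Then August (31), September (30), October (31), November (30), December (31), January (31): 31 + 30 + 31 + 30 + 31 + 31 = 184 days.
February 1–23, 1827: 23 days (1827 is not a leap year).
Residual: 231 days.
Total: 596 days.
596 mod 7 = 1, so 1 day before Friday is Thursday.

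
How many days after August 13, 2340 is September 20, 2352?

From August 13, 2340 to August 13, 2352: 12 years, of which 3 contain a Feb 29 — 9×365 + 3×366 = 4383 days.
August 2352: 31 − 13 = 18 days remain.
September 1–20, 2352: 20 days.
Residual: 38 days.
Total: 4421 days.

4421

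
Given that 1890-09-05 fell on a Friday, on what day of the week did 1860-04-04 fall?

Count forward from the earlier date (April 4, 1860) to the later (September 5, 1890):
Day-of-year of April 4, 1860: 95.
Day-of-year of September 5, 1890: 248.
1860 has 366 days, so 366 − 95 = 271 days remain in 1860.
Full years 1861–1889: 22 common + 7 leap = 22×365 + 7×366 = 10592 days.
Total: 271 + 10592 + 248 = 11111 days.
11111 mod 7 = 2, so 2 days before Friday is Wednesday.

Wednesday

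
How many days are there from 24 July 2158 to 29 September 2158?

67

July 2158: 31 − 24 = 7 days remain.
Then August (31): 31 days.
September 1–29, 2158: 29 days.
Total: 7 + 31 + 29 = 67 days.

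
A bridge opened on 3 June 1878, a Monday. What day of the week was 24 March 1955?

Day-of-year of June 3, 1878: 154.
Day-of-year of March 24, 1955: 83.
1878 has 365 days, so 365 − 154 = 211 days remain in 1878.
Full years 1879–1954: 58 common + 18 leap = 58×365 + 18×366 = 27758 days.
Total: 211 + 27758 + 83 = 28052 days.
28052 mod 7 = 3, so 3 days after Monday is Thursday.

Thursday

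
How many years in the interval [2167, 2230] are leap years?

Years divisible by 4: 2168, 2172, …, 2228 — 16 in all.
Of these, 2200 is divisible by 100 but not 400, so not leap.
Leap years: 16 − 1 = 15.

15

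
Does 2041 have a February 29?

No

2041 is not a leap year.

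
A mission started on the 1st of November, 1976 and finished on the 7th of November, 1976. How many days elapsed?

6

Within November 1976: 7 − 1 = 6 days.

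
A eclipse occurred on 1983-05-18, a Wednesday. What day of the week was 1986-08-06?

Wednesday

Day-of-year of May 18, 1983: 138.
Day-of-year of August 6, 1986: 218.
1983 has 365 days, so 365 − 138 = 227 days remain in 1983.
Full years: 1984: 366; 1985: 365. Sum = 731.
Total: 227 + 731 + 218 = 1176 days.
1176 is a multiple of 7, so 1986-08-06 falls on the same weekday: Wednesday.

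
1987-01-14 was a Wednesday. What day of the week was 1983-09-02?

Friday

Count forward from the earlier date (September 2, 1983) to the later (January 14, 1987):
September 2, 1983 → September 2, 1984: 366 days (1984 is a leap year).
September 2, 1984 → September 2, 1985: 365 days.
September 2, 1985 → September 2, 1986: 365 days.
September 1986: 30 − 2 = 28 days remain.
Then October (31), November (30), December (31): 31 + 30 + 31 = 92 days.
January 1–14, 1987: 14 days.
Residual: 134 days.
Total: 1230 days.
1230 mod 7 = 5, so 5 days before Wednesday is Friday.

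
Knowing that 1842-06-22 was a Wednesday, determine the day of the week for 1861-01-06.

From June 22, 1842 to June 22, 1860: 18 years, of which 5 contain a Feb 29 — 13×365 + 5×366 = 6575 days.
June 1860: 30 − 22 = 8 days remain.
Then July (31), August (31), September (30), October (31), November (30), December (31): 31 + 31 + 30 + 31 + 30 + 31 = 184 days.
January 1–6, 1861: 6 days.
Residual: 198 days.
Total: 6773 days.
6773 mod 7 = 4, so 4 days after Wednesday is Sunday.

Sunday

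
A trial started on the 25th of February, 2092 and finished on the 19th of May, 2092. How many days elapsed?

84

February 2092: 29 − 25 = 4 days remain (2092 is a leap year, so February has 29 days).
Then March (31), April (30): 31 + 30 = 61 days.
May 1–19, 2092: 19 days.
Total: 4 + 61 + 19 = 84 days.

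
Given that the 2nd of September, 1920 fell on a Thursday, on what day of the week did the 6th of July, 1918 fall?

Count forward from the earlier date (July 6, 1918) to the later (September 2, 1920):
July 6, 1918 → July 6, 1919: 365 days.
July 6, 1919 → July 6, 1920: 366 days (1920 is a leap year).
July 1920: 31 − 6 = 25 days remain.
Then August (31): 31 days.
September 1–2, 1920: 2 days.
Residual: 58 days.
Total: 789 days.
789 mod 7 = 5, so 5 days before Thursday is Saturday.

Saturday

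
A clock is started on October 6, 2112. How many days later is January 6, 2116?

October 6, 2112 → October 6, 2113: 365 days.
October 6, 2113 → October 6, 2114: 365 days.
October 6, 2114 → October 6, 2115: 365 days.
October 2115: 31 − 6 = 25 days remain.
Then November (30), December (31): 30 + 31 = 61 days.
January 1–6, 2116: 6 days.
Residual: 92 days.
Total: 1187 days.

1187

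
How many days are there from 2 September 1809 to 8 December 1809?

September 1809: 30 − 2 = 28 days remain.
Then October (31), November (30): 31 + 30 = 61 days.
December 1–8, 1809: 8 days.
Total: 28 + 61 + 8 = 97 days.

97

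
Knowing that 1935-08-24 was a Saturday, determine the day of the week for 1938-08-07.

Sunday

Day-of-year of August 24, 1935: 236.
Day-of-year of August 7, 1938: 219.
1935 has 365 days, so 365 − 236 = 129 days remain in 1935.
Full years: 1936: 366; 1937: 365. Sum = 731.
Total: 129 + 731 + 219 = 1079 days.
1079 mod 7 = 1, so 1 day after Saturday is Sunday.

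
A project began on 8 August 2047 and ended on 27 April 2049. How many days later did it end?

628

August 2047: 31 − 8 = 23 days remain.
Then 19 full months totalling 578 days.
April 1–27, 2049: 27 days.
Total: 23 + 578 + 27 = 628 days.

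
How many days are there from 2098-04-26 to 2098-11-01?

189

April 2098: 30 − 26 = 4 days remain.
Then May (31), June (30), July (31), August (31), September (30), October (31): 31 + 30 + 31 + 31 + 30 + 31 = 184 days.
November 1, 2098: 1 day.
Total: 4 + 184 + 1 = 189 days.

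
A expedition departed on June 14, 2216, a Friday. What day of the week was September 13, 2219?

June 14, 2216 → June 14, 2217: 365 days.
June 14, 2217 → June 14, 2218: 365 days.
June 14, 2218 → June 14, 2219: 365 days.
June 2219: 30 − 14 = 16 days remain.
Then July (31), August (31): 31 + 31 = 62 days.
September 1–13, 2219: 13 days.
Residual: 91 days.
Total: 1186 days.
1186 mod 7 = 3, so 3 days after Friday is Monday.

Monday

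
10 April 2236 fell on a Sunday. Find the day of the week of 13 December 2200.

Saturday

Count forward from the earlier date (December 13, 2200) to the later (April 10, 2236):
From December 13, 2200 to December 13, 2235: 35 years, of which 8 contain a Feb 29 — 27×365 + 8×366 = 12783 days.
December 2235: 31 − 13 = 18 days remain.
Then January (31), February 2236 (29), March (31): 31 + 29 + 31 = 91 days.
April 1–10, 2236: 10 days.
Residual: 119 days.
Total: 12902 days.
12902 mod 7 = 1, so 1 day before Sunday is Saturday.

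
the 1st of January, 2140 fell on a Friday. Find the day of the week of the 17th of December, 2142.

Day-of-year of January 1, 2140: 1.
Day-of-year of December 17, 2142: 351.
2140 has 366 days, so 366 − 1 = 365 days remain in 2140.
Full years: 2141: 365. Sum = 365.
Total: 365 + 365 + 351 = 1081 days.
1081 mod 7 = 3, so 3 days after Friday is Monday.

Monday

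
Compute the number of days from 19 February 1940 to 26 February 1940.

Within February 1940: 26 − 19 = 7 days.

7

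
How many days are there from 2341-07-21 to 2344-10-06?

July 21, 2341 → July 21, 2342: 365 days.
July 21, 2342 → July 21, 2343: 365 days.
July 21, 2343 → July 21, 2344: 366 days (2344 is a leap year).
July 2344: 31 − 21 = 10 days remain.
Then August (31), September (30): 31 + 30 = 61 days.
October 1–6, 2344: 6 days.
Residual: 77 days.
Total: 1173 days.

1173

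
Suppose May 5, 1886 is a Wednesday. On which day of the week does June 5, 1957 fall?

From May 5, 1886 to May 5, 1957: 71 years, of which 17 contain a Feb 29 — 54×365 + 17×366 = 25932 days.
(1900 is not a leap year (divisible by 100 but not 400).)
May 1957: 31 − 5 = 26 days remain.
June 1–5, 1957: 5 days.
Residual: 31 days.
Total: 25963 days.
25963 is a multiple of 7, so June 5, 1957 falls on the same weekday: Wednesday.

Wednesday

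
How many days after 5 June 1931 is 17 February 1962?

11215

From June 5, 1931 to June 5, 1961: 30 years, of which 8 contain a Feb 29 — 22×365 + 8×366 = 10958 days.
June 1961: 30 − 5 = 25 days remain.
Then July (31), August (31), September (30), October (31), November (30), December (31), January (31): 31 + 31 + 30 + 31 + 30 + 31 + 31 = 215 days.
February 1–17, 1962: 17 days (1962 is not a leap year).
Residual: 257 days.
Total: 11215 days.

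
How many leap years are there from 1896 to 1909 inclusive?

3

Years divisible by 4 in [1896, 1909]: 1896, 1900, 1904, 1908.
Of these, 1900 is divisible by 100 but not 400, so not leap.
Leap years: 4 − 1 = 3.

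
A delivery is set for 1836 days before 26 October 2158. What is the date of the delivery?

16 October 2153

Count 1836 days before October 26, 2158:
October 16, 2153 → October 16, 2154: 365 days.
October 16, 2154 → October 16, 2155: 365 days.
October 16, 2155 → October 16, 2156: 366 days (2156 is a leap year).
October 16, 2156 → October 16, 2157: 365 days.
October 16, 2157 → October 16, 2158: 365 days.
Within October 2158: 26 − 16 = 10 days.
Total: 1836 days.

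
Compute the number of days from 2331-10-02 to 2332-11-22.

417

Day-of-year of October 2, 2331: 275.
Day-of-year of November 22, 2332: 327.
2331 has 365 days, so 365 − 275 = 90 days remain in 2331.
Total: 90 + 327 = 417 days.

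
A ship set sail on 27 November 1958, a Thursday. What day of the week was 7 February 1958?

Count forward from the earlier date (February 7, 1958) to the later (November 27, 1958):
February 1958: 28 − 7 = 21 days remain (1958 is not a leap year, so February has 28 days).
Then March (31), April (30), May (31), June (30), July (31), August (31), September (30), October (31): 31 + 30 + 31 + 30 + 31 + 31 + 30 + 31 = 245 days.
November 1–27, 1958: 27 days.
Total: 21 + 245 + 27 = 293 days.
293 mod 7 = 6, so 6 days before Thursday is Friday.

Friday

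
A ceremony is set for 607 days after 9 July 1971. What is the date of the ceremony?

7 March 1973

Count 607 days after July 9, 1971:
July 9, 1971 → July 9, 1972: 366 days (1972 is a leap year).
July 1972: 31 − 9 = 22 days remain.
Then August (31), September (30), October (31), November (30), December (31), January (31), February 1973 (28): 31 + 30 + 31 + 30 + 31 + 31 + 28 = 212 days.
March 1–7, 1973: 7 days.
Residual: 241 days.
Total: 607 days.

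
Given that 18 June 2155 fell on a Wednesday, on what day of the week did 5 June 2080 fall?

Wednesday

Count forward from the earlier date (June 5, 2080) to the later (June 18, 2155):
From June 5, 2080 to June 5, 2155: 75 years, of which 17 contain a Feb 29 — 58×365 + 17×366 = 27392 days.
(2100 is not a leap year (divisible by 100 but not 400).)
Within June 2155: 18 − 5 = 13 days.
Total: 27405 days.
27405 is a multiple of 7, so 5 June 2080 falls on the same weekday: Wednesday.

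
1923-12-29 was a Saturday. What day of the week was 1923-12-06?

Count forward from the earlier date (December 6, 1923) to the later (December 29, 1923):
Within December 1923: 29 − 6 = 23 days.
23 mod 7 = 2, so 2 days before Saturday is Thursday.

Thursday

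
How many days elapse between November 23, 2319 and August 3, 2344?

From November 23, 2319 to November 23, 2343: 24 years, of which 6 contain a Feb 29 — 18×365 + 6×366 = 8766 days.
November 2343: 30 − 23 = 7 days remain.
Then December (31), January (31), February 2344 (29), March (31), April (30), May (31), June (30), July (31): 31 + 31 + 29 + 31 + 30 + 31 + 30 + 31 = 244 days.
August 1–3, 2344: 3 days.
Residual: 254 days.
Total: 9020 days.

9020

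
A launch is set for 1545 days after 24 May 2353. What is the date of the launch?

16 August 2357

Count 1545 days after May 24, 2353:
Day-of-year of May 24, 2353: 144.
Day-of-year of August 16, 2357: 228.
2353 has 365 days, so 365 − 144 = 221 days remain in 2353.
Full years: 2354: 365; 2355: 365; 2356: 366. Sum = 1096.
Total: 221 + 1096 + 228 = 1545 days.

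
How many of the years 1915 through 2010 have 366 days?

24

Years divisible by 4: 1916, 1920, …, 2008 — 24 in all.
2000 is divisible by 400, so still leap.
No century exceptions apply. Count: 24.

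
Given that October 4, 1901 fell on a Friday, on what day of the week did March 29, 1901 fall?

Friday

Count forward from the earlier date (March 29, 1901) to the later (October 4, 1901):
March 1901: 31 − 29 = 2 days remain.
Then April (30), May (31), June (30), July (31), August (31), September (30): 30 + 31 + 30 + 31 + 31 + 30 = 183 days.
October 1–4, 1901: 4 days.
Total: 2 + 183 + 4 = 189 days.
189 is a multiple of 7, so March 29, 1901 falls on the same weekday: Friday.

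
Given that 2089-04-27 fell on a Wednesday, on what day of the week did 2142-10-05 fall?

From April 27, 2089 to April 27, 2142: 53 years, of which 12 contain a Feb 29 — 41×365 + 12×366 = 19357 days.
(2100 is not a leap year (divisible by 100 but not 400).)
April 2142: 30 − 27 = 3 days remain.
Then May (31), June (30), July (31), August (31), September (30): 31 + 30 + 31 + 31 + 30 = 153 days.
October 1–5, 2142: 5 days.
Residual: 161 days.
Total: 19518 days.
19518 mod 7 = 2, so 2 days after Wednesday is Friday.

Friday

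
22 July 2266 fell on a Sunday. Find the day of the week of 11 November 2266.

Sunday

July 2266: 31 − 22 = 9 days remain.
Then August (31), September (30), October (31): 31 + 30 + 31 = 92 days.
November 1–11, 2266: 11 days.
Total: 9 + 92 + 11 = 112 days.
112 is a multiple of 7, so 11 November 2266 falls on the same weekday: Sunday.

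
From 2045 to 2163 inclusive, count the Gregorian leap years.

28

Years divisible by 4: 2048, 2052, …, 2160 — 29 in all.
Of these, 2100 is divisible by 100 but not 400, so not leap.
Leap years: 29 − 1 = 28.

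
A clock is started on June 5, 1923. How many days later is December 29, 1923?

June 1923: 30 − 5 = 25 days remain.
Then July (31), August (31), September (30), October (31), November (30): 31 + 31 + 30 + 31 + 30 = 153 days.
December 1–29, 1923: 29 days.
Total: 25 + 153 + 29 = 207 days.

207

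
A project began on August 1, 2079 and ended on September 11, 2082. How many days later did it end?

1137

Day-of-year of August 1, 2079: 213.
Day-of-year of September 11, 2082: 254.
2079 has 365 days, so 365 − 213 = 152 days remain in 2079.
Full years: 2080: 366; 2081: 365. Sum = 731.
Total: 152 + 731 + 254 = 1137 days.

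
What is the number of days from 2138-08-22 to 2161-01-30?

From August 22, 2138 to August 22, 2160: 22 years, of which 6 contain a Feb 29 — 16×365 + 6×366 = 8036 days.
August 2160: 31 − 22 = 9 days remain.
Then September (30), October (31), November (30), December (31): 30 + 31 + 30 + 31 = 122 days.
January 1–30, 2161: 30 days.
Residual: 161 days.
Total: 8197 days.

8197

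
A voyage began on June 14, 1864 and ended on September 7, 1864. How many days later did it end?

June 1864: 30 − 14 = 16 days remain.
Then July (31), August (31): 31 + 31 = 62 days.
September 1–7, 1864: 7 days.
Total: 16 + 62 + 7 = 85 days.

85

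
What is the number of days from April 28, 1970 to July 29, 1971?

April 28, 1970 → April 28, 1971: 365 days.
April 1971: 30 − 28 = 2 days remain.
Then May (31), June (30): 31 + 30 = 61 days.
July 1–29, 1971: 29 days.
Residual: 92 days.
Total: 457 days.

457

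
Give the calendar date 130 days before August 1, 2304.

March 24, 2304

Count 130 days before August 1, 2304:
March 2304: 31 − 24 = 7 days remain.
Then April (30), May (31), June (30), July (31): 30 + 31 + 30 + 31 = 122 days.
August 1, 2304: 1 day.
Total: 7 + 122 + 1 = 130 days.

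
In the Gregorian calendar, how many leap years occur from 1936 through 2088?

39

Years divisible by 4: 1936, 1940, …, 2088 — 39 in all.
2000 is divisible by 400, so still leap.
No century exceptions apply. Count: 39.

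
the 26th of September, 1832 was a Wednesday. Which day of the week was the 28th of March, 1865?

Tuesday

Day-of-year of September 26, 1832: 270.
Day-of-year of March 28, 1865: 87.
1832 has 366 days, so 366 − 270 = 96 days remain in 1832.
Full years 1833–1864: 24 common + 8 leap = 24×365 + 8×366 = 11688 days.
Total: 96 + 11688 + 87 = 11871 days.
11871 mod 7 = 6, so 6 days after Wednesday is Tuesday.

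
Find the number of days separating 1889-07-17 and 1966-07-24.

From July 17, 1889 to July 17, 1966: 77 years, of which 18 contain a Feb 29 — 59×365 + 18×366 = 28123 days.
(1900 is not a leap year (divisible by 100 but not 400).)
Within July 1966: 24 − 17 = 7 days.
Total: 28130 days.

28130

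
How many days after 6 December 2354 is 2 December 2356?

December 6, 2354 → December 6, 2355: 365 days.
December 2355: 31 − 6 = 25 days remain.
Then 11 full months totalling 335 days.
December 1–2, 2356: 2 days.
Residual: 362 days.
Total: 727 days.

727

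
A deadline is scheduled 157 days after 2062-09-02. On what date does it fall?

2063-02-06

Count 157 days after September 2, 2062:
September 2062: 30 − 2 = 28 days remain.
Then October (31), November (30), December (31), January (31): 31 + 30 + 31 + 31 = 123 days.
February 1–6, 2063: 6 days (2063 is not a leap year).
Residual: 157 days.
Total: 157 days.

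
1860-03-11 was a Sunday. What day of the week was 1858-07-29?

Count forward from the earlier date (July 29, 1858) to the later (March 11, 1860):
Day-of-year of July 29, 1858: 210.
Day-of-year of March 11, 1860: 71.
1858 has 365 days, so 365 − 210 = 155 days remain in 1858.
Full years: 1859: 365. Sum = 365.
Total: 155 + 365 + 71 = 591 days.
591 mod 7 = 3, so 3 days before Sunday is Thursday.

Thursday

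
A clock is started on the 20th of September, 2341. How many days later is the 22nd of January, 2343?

September 20, 2341 → September 20, 2342: 365 days.
September 2342: 30 − 20 = 10 days remain.
Then October (31), November (30), December (31): 31 + 30 + 31 = 92 days.
January 1–22, 2343: 22 days.
Residual: 124 days.
Total: 489 days.

489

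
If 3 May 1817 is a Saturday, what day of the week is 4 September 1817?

May 1817: 31 − 3 = 28 days remain.
Then June (30), July (31), August (31): 30 + 31 + 31 = 92 days.
September 1–4, 1817: 4 days.
Total: 28 + 92 + 4 = 124 days.
124 mod 7 = 5, so 5 days after Saturday is Thursday.

Thursday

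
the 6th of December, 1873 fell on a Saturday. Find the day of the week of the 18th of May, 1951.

Friday

From December 6, 1873 to December 6, 1950: 77 years, of which 18 contain a Feb 29 — 59×365 + 18×366 = 28123 days.
(1900 is not a leap year (divisible by 100 but not 400).)
December 1950: 31 − 6 = 25 days remain.
Then January (31), February 1951 (28), March (31), April (30): 31 + 28 + 31 + 30 = 120 days.
May 1–18, 1951: 18 days.
Residual: 163 days.
Total: 28286 days.
28286 mod 7 = 6, so 6 days after Saturday is Friday.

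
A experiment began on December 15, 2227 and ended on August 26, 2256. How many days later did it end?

Day-of-year of December 15, 2227: 349.
Day-of-year of August 26, 2256: 239.
2227 has 365 days, so 365 − 349 = 16 days remain in 2227.
Full years 2228–2255: 21 common + 7 leap = 21×365 + 7×366 = 10227 days.
Total: 16 + 10227 + 239 = 10482 days.

10482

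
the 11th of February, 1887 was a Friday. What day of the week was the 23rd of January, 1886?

Saturday

Count forward from the earlier date (January 23, 1886) to the later (February 11, 1887):
January 23, 1886 → January 23, 1887: 365 days.
January 1887: 31 − 23 = 8 days remain.
February 1–11, 1887: 11 days (1887 is not a leap year).
Residual: 19 days.
Total: 384 days.
384 mod 7 = 6, so 6 days before Friday is Saturday.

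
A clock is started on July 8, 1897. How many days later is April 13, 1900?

July 8, 1897 → July 8, 1898: 365 days.
July 8, 1898 → July 8, 1899: 365 days.
July 1899: 31 − 8 = 23 days remain.
Then August (31), September (30), October (31), November (30), December (31), January (31), February 1900 (28), March (31): 31 + 30 + 31 + 30 + 31 + 31 + 28 + 31 = 243 days.
April 1–13, 1900: 13 days.
Residual: 279 days.
Total: 1009 days.

1009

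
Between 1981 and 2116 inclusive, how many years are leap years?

Years divisible by 4: 1984, 1988, …, 2116 — 34 in all.
Of these, 2100 is divisible by 100 but not 400, so not leap.
2000 is divisible by 400, so still leap.
Leap years: 34 − 1 = 33.

33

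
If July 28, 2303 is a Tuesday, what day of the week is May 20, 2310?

Day-of-year of July 28, 2303: 209.
Day-of-year of May 20, 2310: 140.
2303 has 365 days, so 365 − 209 = 156 days remain in 2303.
Full years: 2304: 366; 2305: 365; 2306: 365; 2307: 365; 2308: 366; 2309: 365. Sum = 2192.
Total: 156 + 2192 + 140 = 2488 days.
2488 mod 7 = 3, so 3 days after Tuesday is Friday.

Friday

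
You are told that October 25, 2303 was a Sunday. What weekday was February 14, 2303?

Saturday

Count forward from the earlier date (February 14, 2303) to the later (October 25, 2303):
February 2303: 28 − 14 = 14 days remain (2303 is not a leap year, so February has 28 days).
Then March (31), April (30), May (31), June (30), July (31), August (31), September (30): 31 + 30 + 31 + 30 + 31 + 31 + 30 = 214 days.
October 1–25, 2303: 25 days.
Total: 14 + 214 + 25 = 253 days.
253 mod 7 = 1, so 1 day before Sunday is Saturday.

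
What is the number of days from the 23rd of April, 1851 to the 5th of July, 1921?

25640

Day-of-year of April 23, 1851: 113.
Day-of-year of July 5, 1921: 186.
1851 has 365 days, so 365 − 113 = 252 days remain in 1851.
Full years 1852–1920: 52 common + 17 leap = 52×365 + 17×366 = 25202 days.
Total: 252 + 25202 + 186 = 25640 days.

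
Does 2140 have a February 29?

Yes

2140 is a leap year.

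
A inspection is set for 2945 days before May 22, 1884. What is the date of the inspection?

April 29, 1876

Count 2945 days before May 22, 1884:
From April 29, 1876 to April 29, 1884: 8 years, of which 2 contain a Feb 29 — 6×365 + 2×366 = 2922 days.
April 1884: 30 − 29 = 1 day remains.
May 1–22, 1884: 22 days.
Residual: 23 days.
Total: 2945 days.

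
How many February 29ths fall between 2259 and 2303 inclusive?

Years divisible by 4 in [2259, 2303]: 2260, 2264, 2268, 2272, 2276, 2280, 2284, 2288, 2292, 2296, 2300.
Of these, 2300 is divisible by 100 but not 400, so not leap.
Leap years: 11 − 1 = 10.

10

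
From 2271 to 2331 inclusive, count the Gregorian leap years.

14

Years divisible by 4: 2272, 2276, …, 2328 — 15 in all.
Of these, 2300 is divisible by 100 but not 400, so not leap.
Leap years: 15 − 1 = 14.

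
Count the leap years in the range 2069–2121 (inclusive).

Years divisible by 4: 2072, 2076, …, 2120 — 13 in all.
Of these, 2100 is divisible by 100 but not 400, so not leap.
Leap years: 13 − 1 = 12.

12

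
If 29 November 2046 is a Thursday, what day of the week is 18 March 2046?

Sunday

Count forward from the earlier date (March 18, 2046) to the later (November 29, 2046):
March 2046: 31 − 18 = 13 days remain.
Then April (30), May (31), June (30), July (31), August (31), September (30), October (31): 30 + 31 + 30 + 31 + 31 + 30 + 31 = 214 days.
November 1–29, 2046: 29 days.
Total: 13 + 214 + 29 = 256 days.
256 mod 7 = 4, so 4 days before Thursday is Sunday.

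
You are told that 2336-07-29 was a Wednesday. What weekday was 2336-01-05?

Count forward from the earlier date (January 5, 2336) to the later (July 29, 2336):
January 2336: 31 − 5 = 26 days remain.
Then February 2336 (29), March (31), April (30), May (31), June (30): 29 + 31 + 30 + 31 + 30 = 151 days.
July 1–29, 2336: 29 days.
Total: 26 + 151 + 29 = 206 days.
206 mod 7 = 3, so 3 days before Wednesday is Sunday.

Sunday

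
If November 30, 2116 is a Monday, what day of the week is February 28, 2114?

Wednesday

Count forward from the earlier date (February 28, 2114) to the later (November 30, 2116):
Day-of-year of February 28, 2114: 59.
Day-of-year of November 30, 2116: 335.
2114 has 365 days, so 365 − 59 = 306 days remain in 2114.
Full years: 2115: 365. Sum = 365.
Total: 306 + 365 + 335 = 1006 days.
1006 mod 7 = 5, so 5 days before Monday is Wednesday.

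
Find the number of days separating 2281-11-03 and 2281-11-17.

14

Within November 2281: 17 − 3 = 14 days.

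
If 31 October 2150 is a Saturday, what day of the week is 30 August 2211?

From October 31, 2150 to October 31, 2210: 60 years, of which 14 contain a Feb 29 — 46×365 + 14×366 = 21914 days.
(2200 is not a leap year (divisible by 100 but not 400).)
October 2210: 31 − 31 = 0 days remain.
Then 9 full months totalling 273 days.
August 1–30, 2211: 30 days.
Residual: 303 days.
Total: 22217 days.
22217 mod 7 = 6, so 6 days after Saturday is Friday.

Friday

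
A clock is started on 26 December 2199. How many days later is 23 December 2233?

Day-of-year of December 26, 2199: 360.
Day-of-year of December 23, 2233: 357.
2199 has 365 days, so 365 − 360 = 5 days remain in 2199.
Full years 2200–2232: 25 common + 8 leap = 25×365 + 8×366 = 12053 days.
Total: 5 + 12053 + 357 = 12415 days.

12415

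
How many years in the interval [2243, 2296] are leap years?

Years divisible by 4: 2244, 2248, …, 2296 — 14 in all.
No century exceptions apply. Count: 14.

14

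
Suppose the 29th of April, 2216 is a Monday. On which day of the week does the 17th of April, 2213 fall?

Saturday

Count forward from the earlier date (April 17, 2213) to the later (April 29, 2216):
Day-of-year of April 17, 2213: 107.
Day-of-year of April 29, 2216: 120.
2213 has 365 days, so 365 − 107 = 258 days remain in 2213.
Full years: 2214: 365; 2215: 365. Sum = 730.
Total: 258 + 730 + 120 = 1108 days.
1108 mod 7 = 2, so 2 days before Monday is Saturday.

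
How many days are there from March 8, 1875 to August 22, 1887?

4550

Day-of-year of March 8, 1875: 67.
Day-of-year of August 22, 1887: 234.
1875 has 365 days, so 365 − 67 = 298 days remain in 1875.
Full years 1876–1886: 8 common + 3 leap = 8×365 + 3×366 = 4018 days.
Total: 298 + 4018 + 234 = 4550 days.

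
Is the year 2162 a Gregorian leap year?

2162 is not a leap year.

No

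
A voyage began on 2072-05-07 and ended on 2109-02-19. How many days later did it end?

Day-of-year of May 7, 2072: 128.
Day-of-year of February 19, 2109: 50.
2072 has 366 days, so 366 − 128 = 238 days remain in 2072.
Full years 2073–2108: 28 common + 8 leap = 28×365 + 8×366 = 13148 days.
Total: 238 + 13148 + 50 = 13436 days.

13436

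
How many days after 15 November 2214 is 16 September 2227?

From November 15, 2214 to November 15, 2226: 12 years, of which 3 contain a Feb 29 — 9×365 + 3×366 = 4383 days.
November 2226: 30 − 15 = 15 days remain.
Then 9 full months totalling 274 days.
September 1–16, 2227: 16 days.
Residual: 305 days.
Total: 4688 days.

4688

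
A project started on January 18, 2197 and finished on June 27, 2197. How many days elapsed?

160

January 2197: 31 − 18 = 13 days remain.
Then February 2197 (28), March (31), April (30), May (31): 28 + 31 + 30 + 31 = 120 days.
June 1–27, 2197: 27 days.
Total: 13 + 120 + 27 = 160 days.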